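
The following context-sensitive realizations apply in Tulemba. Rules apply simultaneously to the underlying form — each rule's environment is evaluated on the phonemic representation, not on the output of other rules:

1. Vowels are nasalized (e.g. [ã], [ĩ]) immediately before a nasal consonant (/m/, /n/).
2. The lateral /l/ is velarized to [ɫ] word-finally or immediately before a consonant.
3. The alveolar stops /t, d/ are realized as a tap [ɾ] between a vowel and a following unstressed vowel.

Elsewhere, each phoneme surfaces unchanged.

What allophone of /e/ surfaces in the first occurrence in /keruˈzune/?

/e/ (between /k/ and /r/): rule 1 targets it, but not before a nasal consonant → unchanged [e].

[e]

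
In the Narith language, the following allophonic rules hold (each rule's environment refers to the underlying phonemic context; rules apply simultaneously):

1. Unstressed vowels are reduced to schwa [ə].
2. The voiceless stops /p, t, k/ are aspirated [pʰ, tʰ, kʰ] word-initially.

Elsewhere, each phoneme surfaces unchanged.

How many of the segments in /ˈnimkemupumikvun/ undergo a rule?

Segments that undergo a rule: /e/ → [ə] (rule 1); /u/ → [ə] (rule 1); /u/ → [ə] (rule 1); /i/ → [ə] (rule 1); /u/ → [ə] (rule 1).
All other segments surface unchanged.

5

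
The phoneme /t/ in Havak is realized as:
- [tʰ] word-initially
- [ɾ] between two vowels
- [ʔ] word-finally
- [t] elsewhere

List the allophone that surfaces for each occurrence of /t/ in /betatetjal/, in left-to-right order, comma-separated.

Occurrence 1 (position 3): between two vowels → [ɾ].
Occurrence 2 (position 5): between two vowels → [ɾ].
Occurrence 3 (position 7): no conditioning environment matches → elsewhere allophone [t].

[ɾ], [ɾ], [t]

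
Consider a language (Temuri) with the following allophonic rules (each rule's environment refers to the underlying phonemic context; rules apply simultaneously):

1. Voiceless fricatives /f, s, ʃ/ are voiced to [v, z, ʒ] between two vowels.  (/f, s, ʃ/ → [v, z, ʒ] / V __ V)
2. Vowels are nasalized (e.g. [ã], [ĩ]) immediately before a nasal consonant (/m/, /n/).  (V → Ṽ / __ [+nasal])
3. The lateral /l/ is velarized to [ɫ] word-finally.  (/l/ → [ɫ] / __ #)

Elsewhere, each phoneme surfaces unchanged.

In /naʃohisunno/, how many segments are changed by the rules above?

3

Segments that undergo a rule: /ʃ/ → [ʒ] (rule 1); /s/ → [z] (rule 1); /u/ → [ũ] (rule 2).
All other segments surface unchanged.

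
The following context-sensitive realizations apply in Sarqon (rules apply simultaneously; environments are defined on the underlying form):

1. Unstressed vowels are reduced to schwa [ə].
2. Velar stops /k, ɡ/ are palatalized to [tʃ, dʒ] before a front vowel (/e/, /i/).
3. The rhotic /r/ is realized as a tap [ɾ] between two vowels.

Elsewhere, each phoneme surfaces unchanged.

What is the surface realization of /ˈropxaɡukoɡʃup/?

[ˈropxəɡəkəɡʃəp]

/r/ (word-initial) is in the target of rule 3 but the environment (between two vowels) is not met → [r].
/o/ (between /r/ and /p/) fails the environment for rule 1, so it stays [o].
/p/ — not in any rule's target class → [p].
/x/ stays [x].
Rule 1 applies to /a/ (between /x/ and /ɡ/: in an unstressed syllable) → [ə].
/ɡ/ (between /a/ and /u/): rule 2 targets it, but not before a front vowel → unchanged [ɡ].
/u/ (between /ɡ/ and /k/): in an unstressed syllable, so rule 1 applies → [ə].
/k/ (between /u/ and /o/): rule 2 targets it, but not before a front vowel → unchanged [k].
Rule 1 applies to /o/ (between /k/ and /ɡ/: in an unstressed syllable) → [ə].
/ɡ/ (between /o/ and /ʃ/) is in the target of rule 2 but the environment (before a front vowel) is not met → [ɡ].
/ʃ/ — not in any rule's target class → [ʃ].
/u/ (between /ʃ/ and /p/): in an unstressed syllable, so rule 1 applies → [ə].
/p/ stays [p].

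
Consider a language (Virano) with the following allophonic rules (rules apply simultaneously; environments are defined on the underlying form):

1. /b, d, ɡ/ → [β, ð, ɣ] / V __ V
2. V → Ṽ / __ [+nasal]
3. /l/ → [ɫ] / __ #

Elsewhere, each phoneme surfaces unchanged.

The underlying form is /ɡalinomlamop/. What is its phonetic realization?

/ɡ/ — word-initial; rule 1 does not apply here → [ɡ].
/a/ (between /ɡ/ and /l/) fails the environment for rule 2, so it stays [a].
/l/ (between /a/ and /i/): rule 3 targets it, but not word-finally → unchanged [l].
/i/ — between /l/ and /n/, before a nasal consonant — surfaces as [ĩ] (rule 2).
/n/ — not in any rule's target class → [n].
/o/ meets the environment for rule 2 (before a nasal consonant) → [õ].
/m/ (between /o/ and /l/): no rule targets it → [m].
/l/ — between /m/ and /a/; rule 3 does not apply here → [l].
Rule 2 applies to /a/ (between /l/ and /m/: before a nasal consonant) → [ã].
/m/ — not in any rule's target class → [m].
/o/ (between /m/ and /p/) fails the environment for rule 2, so it stays [o].
/p/ (word-final) is unaffected → [p].

[ɡalĩnõmlãmop]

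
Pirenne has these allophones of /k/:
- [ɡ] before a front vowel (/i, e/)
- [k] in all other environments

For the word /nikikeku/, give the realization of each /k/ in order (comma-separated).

Occurrence 1 (position 3): before a front vowel (/i, e/) → [ɡ].
Occurrence 2 (position 5): before a front vowel (/i, e/) → [ɡ].
Occurrence 3 (position 7): no conditioning environment matches → elsewhere allophone [k].

[ɡ], [ɡ], [k]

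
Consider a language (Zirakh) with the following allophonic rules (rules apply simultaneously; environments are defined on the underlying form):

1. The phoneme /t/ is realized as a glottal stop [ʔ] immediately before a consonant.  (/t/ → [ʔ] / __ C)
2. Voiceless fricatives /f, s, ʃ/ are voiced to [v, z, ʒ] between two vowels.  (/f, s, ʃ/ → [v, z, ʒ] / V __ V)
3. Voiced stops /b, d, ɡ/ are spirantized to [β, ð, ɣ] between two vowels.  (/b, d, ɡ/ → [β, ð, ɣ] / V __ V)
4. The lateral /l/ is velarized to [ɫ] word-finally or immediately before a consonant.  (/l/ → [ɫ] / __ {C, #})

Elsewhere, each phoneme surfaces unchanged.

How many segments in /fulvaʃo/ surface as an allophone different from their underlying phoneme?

2

Segments that undergo a rule: /l/ → [ɫ] (rule 4); /ʃ/ → [ʒ] (rule 2).
All other segments surface unchanged.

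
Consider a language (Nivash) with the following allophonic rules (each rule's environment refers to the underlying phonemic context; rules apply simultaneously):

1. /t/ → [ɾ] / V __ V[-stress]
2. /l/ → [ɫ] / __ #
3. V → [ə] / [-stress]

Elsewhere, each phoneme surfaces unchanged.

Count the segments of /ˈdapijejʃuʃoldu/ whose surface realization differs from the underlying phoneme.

5

Segments that undergo a rule: /i/ → [ə] (rule 3); /e/ → [ə] (rule 3); /u/ → [ə] (rule 3); /o/ → [ə] (rule 3); /u/ → [ə] (rule 3).
All other segments surface unchanged.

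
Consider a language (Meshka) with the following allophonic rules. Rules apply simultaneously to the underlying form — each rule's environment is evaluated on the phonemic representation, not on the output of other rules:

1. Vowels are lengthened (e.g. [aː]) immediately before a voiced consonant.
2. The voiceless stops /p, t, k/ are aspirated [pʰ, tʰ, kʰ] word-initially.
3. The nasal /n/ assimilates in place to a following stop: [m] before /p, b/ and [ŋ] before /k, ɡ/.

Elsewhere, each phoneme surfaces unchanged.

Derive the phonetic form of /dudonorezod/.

/d/ (word-initial): no rule targets it → [d].
/u/ (between /d/ and /d/): before a voiced consonant, so rule 1 applies → [uː].
/d/ — not in any rule's target class → [d].
/o/ (between /d/ and /n/) occurs before a voiced consonant → [oː] by rule 1.
/n/ (between /o/ and /o/) is in the target of rule 3 but the environment (before a labial or velar stop) is not met → [n].
Rule 1 applies to /o/ (between /n/ and /r/: before a voiced consonant) → [oː].
/r/ stays [r].
/e/ — between /r/ and /z/, before a voiced consonant — surfaces as [eː] (rule 1).
/z/ (between /e/ and /o/) is unaffected → [z].
/o/ (between /z/ and /d/) occurs before a voiced consonant → [oː] by rule 1.
/d/ — not in any rule's target class → [d].

[duːdoːnoːreːzoːd]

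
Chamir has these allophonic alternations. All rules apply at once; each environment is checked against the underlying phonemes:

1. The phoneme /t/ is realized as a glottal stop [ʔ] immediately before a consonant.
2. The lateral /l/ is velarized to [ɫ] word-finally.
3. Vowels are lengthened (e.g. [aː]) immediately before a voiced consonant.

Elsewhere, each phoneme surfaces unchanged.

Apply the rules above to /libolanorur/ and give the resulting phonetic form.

/l/ (word-initial): rule 2 targets it, but not word-finally → unchanged [l].
/i/ (between /l/ and /b/) occurs before a voiced consonant → [iː] by rule 3.
/b/ (between /i/ and /o/): no rule targets it → [b].
/o/ (between /b/ and /l/) occurs before a voiced consonant → [oː] by rule 3.
/l/ — between /o/ and /a/; rule 2 does not apply here → [l].
Rule 3 applies to /a/ (between /l/ and /n/: before a voiced consonant) → [aː].
/n/ (between /a/ and /o/) is unaffected → [n].
/o/ — between /n/ and /r/, before a voiced consonant — surfaces as [oː] (rule 3).
/r/ (between /o/ and /u/) is unaffected → [r].
/u/ — between /r/ and /r/, before a voiced consonant — surfaces as [uː] (rule 3).
/r/ stays [r].

[liːboːlaːnoːruːr]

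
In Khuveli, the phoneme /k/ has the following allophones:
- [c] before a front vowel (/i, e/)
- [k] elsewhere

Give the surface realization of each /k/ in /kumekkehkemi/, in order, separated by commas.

Occurrence 1 (position 1): no conditioning environment matches → elsewhere allophone [k].
Occurrence 2 (position 5): no conditioning environment matches → elsewhere allophone [k].
Occurrence 3 (position 6): before a front vowel → [c].
Occurrence 4 (position 9): before a front vowel → [c].

[k], [k], [c], [c]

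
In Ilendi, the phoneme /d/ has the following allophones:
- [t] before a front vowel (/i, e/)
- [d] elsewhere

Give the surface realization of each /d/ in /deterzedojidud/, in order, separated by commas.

Occurrence 1 (position 1): before a front vowel (/i, e/) → [t].
Occurrence 2 (position 8): no conditioning environment matches → elsewhere allophone [d].
Occurrence 3 (position 12): no conditioning environment matches → elsewhere allophone [d].
Occurrence 4 (position 14): no conditioning environment matches → elsewhere allophone [d].

[t], [d], [d], [d]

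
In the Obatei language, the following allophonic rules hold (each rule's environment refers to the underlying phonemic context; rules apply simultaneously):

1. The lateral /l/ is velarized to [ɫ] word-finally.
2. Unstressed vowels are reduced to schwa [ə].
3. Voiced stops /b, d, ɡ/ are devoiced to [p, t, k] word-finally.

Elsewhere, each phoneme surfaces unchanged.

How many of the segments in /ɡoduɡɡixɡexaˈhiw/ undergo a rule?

Segments that undergo a rule: /o/ → [ə] (rule 2); /u/ → [ə] (rule 2); /i/ → [ə] (rule 2); /e/ → [ə] (rule 2); /a/ → [ə] (rule 2).
All other segments surface unchanged.

5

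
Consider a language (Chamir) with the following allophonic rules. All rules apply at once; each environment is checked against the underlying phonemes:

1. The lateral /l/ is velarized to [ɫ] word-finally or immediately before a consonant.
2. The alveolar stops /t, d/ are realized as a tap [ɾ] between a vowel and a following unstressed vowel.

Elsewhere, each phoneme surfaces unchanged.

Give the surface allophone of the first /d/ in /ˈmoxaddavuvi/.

/d/ — between /a/ and /d/; rule 2 does not apply here → [d].

[d]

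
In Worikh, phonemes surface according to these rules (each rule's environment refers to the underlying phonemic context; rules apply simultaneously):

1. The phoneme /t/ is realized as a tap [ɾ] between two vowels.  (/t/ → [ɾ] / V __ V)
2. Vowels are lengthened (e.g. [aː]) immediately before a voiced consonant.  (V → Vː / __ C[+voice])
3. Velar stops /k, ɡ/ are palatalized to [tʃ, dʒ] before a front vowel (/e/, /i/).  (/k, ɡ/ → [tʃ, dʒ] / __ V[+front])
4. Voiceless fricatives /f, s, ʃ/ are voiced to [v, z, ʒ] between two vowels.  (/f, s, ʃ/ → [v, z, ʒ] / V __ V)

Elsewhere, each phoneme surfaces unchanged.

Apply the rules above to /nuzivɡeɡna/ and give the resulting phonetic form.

/n/ (word-initial): no rule targets it → [n].
/u/ meets the environment for rule 2 (before a voiced consonant) → [uː].
/z/ (between /u/ and /i/): no rule targets it → [z].
/i/ (between /z/ and /v/) occurs before a voiced consonant → [iː] by rule 2.
/v/ stays [v].
Rule 3 applies to /ɡ/ (between /v/ and /e/: before a front vowel) → [dʒ].
/e/ (between /ɡ/ and /ɡ/): before a voiced consonant, so rule 2 applies → [eː].
/ɡ/ (between /e/ and /n/) fails the environment for rule 3, so it stays [ɡ].
/n/ (between /ɡ/ and /a/): no rule targets it → [n].
/a/ (word-final): rule 2 targets it, but not before a voiced consonant → unchanged [a].

[nuːziːvdʒeːɡna]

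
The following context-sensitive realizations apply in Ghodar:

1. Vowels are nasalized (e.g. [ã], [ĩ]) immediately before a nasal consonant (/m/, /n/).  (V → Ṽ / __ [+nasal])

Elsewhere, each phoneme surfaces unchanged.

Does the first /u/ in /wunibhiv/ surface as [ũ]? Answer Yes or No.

Rule 1 applies to /u/ (between /w/ and /n/: before a nasal consonant) → [ũ].
The actual realization is [ũ], which matches [ũ].

Yes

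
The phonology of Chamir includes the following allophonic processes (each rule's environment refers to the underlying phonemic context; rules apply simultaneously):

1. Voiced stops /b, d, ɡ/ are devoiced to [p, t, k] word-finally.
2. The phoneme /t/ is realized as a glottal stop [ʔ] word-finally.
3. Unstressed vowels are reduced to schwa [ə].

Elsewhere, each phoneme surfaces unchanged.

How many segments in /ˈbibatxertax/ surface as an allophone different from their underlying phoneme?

3

Segments that undergo a rule: /a/ → [ə] (rule 3); /e/ → [ə] (rule 3); /a/ → [ə] (rule 3).
All other segments surface unchanged.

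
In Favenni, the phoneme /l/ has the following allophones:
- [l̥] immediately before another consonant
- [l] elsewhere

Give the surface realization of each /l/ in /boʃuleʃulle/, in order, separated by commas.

Occurrence 1 (position 5): no conditioning environment matches → elsewhere allophone [l].
Occurrence 2 (position 9): immediately before another consonant → [l̥].
Occurrence 3 (position 10): no conditioning environment matches → elsewhere allophone [l].

[l], [l̥], [l]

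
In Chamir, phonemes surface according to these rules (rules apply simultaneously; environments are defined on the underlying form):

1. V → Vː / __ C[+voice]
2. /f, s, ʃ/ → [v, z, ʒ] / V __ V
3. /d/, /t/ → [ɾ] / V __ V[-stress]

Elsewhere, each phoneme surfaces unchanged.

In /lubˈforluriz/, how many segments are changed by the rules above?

Segments that undergo a rule: /u/ → [uː] (rule 1); /o/ → [oː] (rule 1); /u/ → [uː] (rule 1); /i/ → [iː] (rule 1).
All other segments surface unchanged.

4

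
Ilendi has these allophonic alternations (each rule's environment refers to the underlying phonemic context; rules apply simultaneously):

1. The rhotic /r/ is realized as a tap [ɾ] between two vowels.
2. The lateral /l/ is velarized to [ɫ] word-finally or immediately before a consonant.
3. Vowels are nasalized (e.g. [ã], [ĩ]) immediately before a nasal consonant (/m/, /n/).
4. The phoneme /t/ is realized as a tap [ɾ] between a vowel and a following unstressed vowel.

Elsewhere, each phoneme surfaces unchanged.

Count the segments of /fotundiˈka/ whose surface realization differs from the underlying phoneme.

Segments that undergo a rule: /t/ → [ɾ] (rule 4); /u/ → [ũ] (rule 3).
All other segments surface unchanged.

2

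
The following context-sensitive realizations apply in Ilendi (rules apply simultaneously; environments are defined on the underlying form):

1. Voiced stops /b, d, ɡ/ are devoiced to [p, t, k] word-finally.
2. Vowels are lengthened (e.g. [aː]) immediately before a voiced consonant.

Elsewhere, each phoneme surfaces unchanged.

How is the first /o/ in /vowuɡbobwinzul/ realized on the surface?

[oː]

/o/ — between /v/ and /w/, before a voiced consonant — surfaces as [oː] (rule 2).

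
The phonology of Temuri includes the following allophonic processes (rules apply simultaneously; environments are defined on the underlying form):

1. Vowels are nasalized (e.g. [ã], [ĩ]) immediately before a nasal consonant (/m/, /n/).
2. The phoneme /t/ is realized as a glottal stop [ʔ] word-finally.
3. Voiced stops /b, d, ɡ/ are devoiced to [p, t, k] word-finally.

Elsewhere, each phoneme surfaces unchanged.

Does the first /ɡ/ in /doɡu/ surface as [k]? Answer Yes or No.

No

/ɡ/ (between /o/ and /u/) is in the target of rule 3 but the environment (word-finally) is not met → [ɡ].
The actual realization is [ɡ], not [k].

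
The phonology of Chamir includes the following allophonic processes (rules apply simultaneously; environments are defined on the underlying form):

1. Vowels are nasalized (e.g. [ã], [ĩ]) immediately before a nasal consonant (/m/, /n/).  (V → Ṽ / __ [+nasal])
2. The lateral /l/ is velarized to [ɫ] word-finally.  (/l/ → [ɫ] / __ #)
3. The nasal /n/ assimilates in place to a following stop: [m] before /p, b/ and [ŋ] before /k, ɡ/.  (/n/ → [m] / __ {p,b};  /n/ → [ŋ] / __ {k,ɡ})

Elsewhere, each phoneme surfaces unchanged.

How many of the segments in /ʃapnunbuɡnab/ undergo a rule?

Segments that undergo a rule: /u/ → [ũ] (rule 1); /n/ → [m] (rule 3).
All other segments surface unchanged.

2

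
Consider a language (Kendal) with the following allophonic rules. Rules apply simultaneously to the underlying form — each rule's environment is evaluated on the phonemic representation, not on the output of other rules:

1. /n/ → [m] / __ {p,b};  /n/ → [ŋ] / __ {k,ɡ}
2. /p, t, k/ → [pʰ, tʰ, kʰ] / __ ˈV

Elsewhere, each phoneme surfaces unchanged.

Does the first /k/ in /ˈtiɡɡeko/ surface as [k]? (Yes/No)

/k/ (between /e/ and /o/): rule 2 targets it, but not immediately before a stressed vowel → unchanged [k].
The actual realization is [k], which matches [k].

Yes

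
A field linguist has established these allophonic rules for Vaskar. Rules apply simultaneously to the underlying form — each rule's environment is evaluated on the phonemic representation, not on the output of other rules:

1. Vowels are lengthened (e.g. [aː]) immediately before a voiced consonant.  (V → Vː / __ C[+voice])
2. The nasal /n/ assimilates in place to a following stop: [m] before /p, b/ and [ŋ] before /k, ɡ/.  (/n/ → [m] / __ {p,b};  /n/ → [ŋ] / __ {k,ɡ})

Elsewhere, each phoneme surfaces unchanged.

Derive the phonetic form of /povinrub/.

/p/ (word-initial) is unaffected → [p].
/o/ (between /p/ and /v/) occurs before a voiced consonant → [oː] by rule 1.
/v/ (between /o/ and /i/): no rule targets it → [v].
/i/ — between /v/ and /n/, before a voiced consonant — surfaces as [iː] (rule 1).
/n/ (between /i/ and /r/): rule 2 targets it, but not before a labial or velar stop → unchanged [n].
/r/ (between /n/ and /u/) is unaffected → [r].
/u/ (between /r/ and /b/) occurs before a voiced consonant → [uː] by rule 1.
/b/ — not in any rule's target class → [b].

[poːviːnruːb]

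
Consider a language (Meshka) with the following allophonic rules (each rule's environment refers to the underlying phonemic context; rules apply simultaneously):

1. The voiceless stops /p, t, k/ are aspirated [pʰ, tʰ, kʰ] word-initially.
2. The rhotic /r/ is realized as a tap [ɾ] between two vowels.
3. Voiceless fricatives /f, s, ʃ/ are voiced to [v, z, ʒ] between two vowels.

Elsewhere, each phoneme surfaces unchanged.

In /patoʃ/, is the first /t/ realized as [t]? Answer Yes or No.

/t/ (between /a/ and /o/) is in the target of rule 1 but the environment (word-initially) is not met → [t].
The actual realization is [t], which matches [t].

Yes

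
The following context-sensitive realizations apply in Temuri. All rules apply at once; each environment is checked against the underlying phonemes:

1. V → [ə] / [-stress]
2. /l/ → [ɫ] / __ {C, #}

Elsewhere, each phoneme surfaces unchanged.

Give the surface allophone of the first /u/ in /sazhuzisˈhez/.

[ə]

Rule 1 applies to /u/ (between /h/ and /z/: in an unstressed syllable) → [ə].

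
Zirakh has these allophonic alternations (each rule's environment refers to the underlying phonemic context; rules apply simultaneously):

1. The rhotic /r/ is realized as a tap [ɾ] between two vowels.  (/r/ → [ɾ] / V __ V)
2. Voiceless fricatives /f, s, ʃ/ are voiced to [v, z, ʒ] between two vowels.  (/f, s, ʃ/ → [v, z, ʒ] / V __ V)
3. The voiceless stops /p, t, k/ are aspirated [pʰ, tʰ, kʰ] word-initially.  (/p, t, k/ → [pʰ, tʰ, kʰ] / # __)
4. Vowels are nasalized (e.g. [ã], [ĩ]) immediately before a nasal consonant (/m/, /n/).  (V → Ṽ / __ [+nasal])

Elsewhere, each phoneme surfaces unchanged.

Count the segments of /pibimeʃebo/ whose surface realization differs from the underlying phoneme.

3

Segments that undergo a rule: /p/ → [pʰ] (rule 3); /i/ → [ĩ] (rule 4); /ʃ/ → [ʒ] (rule 2).
All other segments surface unchanged.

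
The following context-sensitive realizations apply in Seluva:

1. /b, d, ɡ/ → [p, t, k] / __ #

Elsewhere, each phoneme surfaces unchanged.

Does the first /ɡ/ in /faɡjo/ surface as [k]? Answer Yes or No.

No

/ɡ/ — between /a/ and /j/; rule 1 does not apply here → [ɡ].
The actual realization is [ɡ], not [k].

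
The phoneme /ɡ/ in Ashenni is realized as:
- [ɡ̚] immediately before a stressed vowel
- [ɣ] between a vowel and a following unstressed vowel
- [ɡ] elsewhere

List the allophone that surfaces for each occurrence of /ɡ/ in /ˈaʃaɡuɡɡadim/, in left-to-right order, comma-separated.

Occurrence 1 (position 4): between a vowel and a following unstressed vowel → [ɣ].
Occurrence 2 (position 6): no conditioning environment matches → elsewhere allophone [ɡ].
Occurrence 3 (position 7): no conditioning environment matches → elsewhere allophone [ɡ].

[ɣ], [ɡ], [ɡ]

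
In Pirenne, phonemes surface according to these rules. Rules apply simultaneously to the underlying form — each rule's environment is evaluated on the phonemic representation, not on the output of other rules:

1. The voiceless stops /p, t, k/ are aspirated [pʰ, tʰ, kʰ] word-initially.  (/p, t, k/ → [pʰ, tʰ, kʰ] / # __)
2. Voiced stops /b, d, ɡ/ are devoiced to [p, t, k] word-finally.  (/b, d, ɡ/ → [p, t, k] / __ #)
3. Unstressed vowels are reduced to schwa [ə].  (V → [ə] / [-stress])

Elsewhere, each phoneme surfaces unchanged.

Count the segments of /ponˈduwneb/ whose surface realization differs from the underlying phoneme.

4

Segments that undergo a rule: /p/ → [pʰ] (rule 1); /o/ → [ə] (rule 3); /e/ → [ə] (rule 3); /b/ → [p] (rule 2).
All other segments surface unchanged.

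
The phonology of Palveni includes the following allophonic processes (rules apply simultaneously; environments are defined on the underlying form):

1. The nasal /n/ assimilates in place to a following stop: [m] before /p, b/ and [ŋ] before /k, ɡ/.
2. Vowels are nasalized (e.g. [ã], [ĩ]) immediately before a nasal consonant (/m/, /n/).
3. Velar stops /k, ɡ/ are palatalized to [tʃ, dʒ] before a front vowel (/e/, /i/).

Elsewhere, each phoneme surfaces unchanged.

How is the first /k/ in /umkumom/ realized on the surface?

/k/ — between /m/ and /u/; rule 3 does not apply here → [k].

[k]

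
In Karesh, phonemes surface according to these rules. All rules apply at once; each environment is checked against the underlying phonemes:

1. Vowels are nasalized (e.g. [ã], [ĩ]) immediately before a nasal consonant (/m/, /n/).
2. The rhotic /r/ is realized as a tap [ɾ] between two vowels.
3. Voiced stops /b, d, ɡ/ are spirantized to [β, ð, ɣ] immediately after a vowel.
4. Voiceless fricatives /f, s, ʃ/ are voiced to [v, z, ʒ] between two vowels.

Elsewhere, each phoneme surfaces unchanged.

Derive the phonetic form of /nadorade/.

[naðoɾaðe]

/n/ (word-initial): no rule targets it → [n].
/a/ — between /n/ and /d/; rule 1 does not apply here → [a].
/d/ (between /a/ and /o/): immediately after a vowel, so rule 3 applies → [ð].
/o/ (between /d/ and /r/) is in the target of rule 1 but the environment (before a nasal consonant) is not met → [o].
/r/ — between /o/ and /a/, between two vowels — surfaces as [ɾ] (rule 2).
/a/ (between /r/ and /d/): rule 1 targets it, but not before a nasal consonant → unchanged [a].
/d/ — between /a/ and /e/, immediately after a vowel — surfaces as [ð] (rule 3).
/e/ — word-final; rule 1 does not apply here → [e].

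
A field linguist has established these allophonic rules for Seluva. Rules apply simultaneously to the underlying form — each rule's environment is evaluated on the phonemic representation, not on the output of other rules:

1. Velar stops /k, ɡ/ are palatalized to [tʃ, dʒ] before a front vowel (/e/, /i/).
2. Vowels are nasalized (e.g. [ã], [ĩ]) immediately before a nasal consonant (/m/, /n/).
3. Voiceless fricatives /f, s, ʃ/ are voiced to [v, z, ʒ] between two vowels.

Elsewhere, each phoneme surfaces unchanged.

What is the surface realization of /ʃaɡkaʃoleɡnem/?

[ʃaɡkaʒoleɡnẽm]

/ʃ/ — word-initial; rule 3 does not apply here → [ʃ].
/a/ (between /ʃ/ and /ɡ/) fails the environment for rule 2, so it stays [a].
/ɡ/ — between /a/ and /k/; rule 1 does not apply here → [ɡ].
/k/ — between /ɡ/ and /a/; rule 1 does not apply here → [k].
/a/ (between /k/ and /ʃ/) is in the target of rule 2 but the environment (before a nasal consonant) is not met → [a].
/ʃ/ — between /a/ and /o/, between two vowels — surfaces as [ʒ] (rule 3).
/o/ (between /ʃ/ and /l/) fails the environment for rule 2, so it stays [o].
/e/ (between /l/ and /ɡ/): rule 2 targets it, but not before a nasal consonant → unchanged [e].
/ɡ/ (between /e/ and /n/): rule 1 targets it, but not before a front vowel → unchanged [ɡ].
/e/ meets the environment for rule 2 (before a nasal consonant) → [ẽ].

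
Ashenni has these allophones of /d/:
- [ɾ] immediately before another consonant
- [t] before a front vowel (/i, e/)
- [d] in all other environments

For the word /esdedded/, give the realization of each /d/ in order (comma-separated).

Occurrence 1 (position 3): before a front vowel (/i, e/) → [t].
Occurrence 2 (position 5): immediately before another consonant → [ɾ].
Occurrence 3 (position 6): before a front vowel (/i, e/) → [t].
Occurrence 4 (position 8): no conditioning environment matches → elsewhere allophone [d].

[t], [ɾ], [t], [d]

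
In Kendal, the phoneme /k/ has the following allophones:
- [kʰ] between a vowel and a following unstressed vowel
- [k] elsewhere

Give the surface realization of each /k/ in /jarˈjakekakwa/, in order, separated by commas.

Occurrence 1 (position 6): between a vowel and a following unstressed vowel → [kʰ].
Occurrence 2 (position 8): between a vowel and a following unstressed vowel → [kʰ].
Occurrence 3 (position 10): no conditioning environment matches → elsewhere allophone [k].

[kʰ], [kʰ], [k]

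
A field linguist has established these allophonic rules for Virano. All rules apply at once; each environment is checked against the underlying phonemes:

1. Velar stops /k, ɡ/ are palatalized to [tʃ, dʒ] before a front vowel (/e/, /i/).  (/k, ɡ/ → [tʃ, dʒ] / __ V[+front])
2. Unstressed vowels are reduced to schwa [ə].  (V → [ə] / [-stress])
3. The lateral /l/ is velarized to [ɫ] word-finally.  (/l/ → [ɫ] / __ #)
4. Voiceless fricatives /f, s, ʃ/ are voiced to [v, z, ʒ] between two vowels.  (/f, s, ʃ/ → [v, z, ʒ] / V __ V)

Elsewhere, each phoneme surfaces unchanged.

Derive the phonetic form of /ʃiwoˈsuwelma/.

/ʃ/ (word-initial): rule 4 targets it, but not between two vowels → unchanged [ʃ].
Rule 2 applies to /i/ (between /ʃ/ and /w/: in an unstressed syllable) → [ə].
/o/ meets the environment for rule 2 (in an unstressed syllable) → [ə].
/s/ (between /o/ and /u/): between two vowels, so rule 4 applies → [z].
/u/ — between /s/ and /w/; rule 2 does not apply here → [u].
/e/ (between /w/ and /l/): in an unstressed syllable, so rule 2 applies → [ə].
/l/ (between /e/ and /m/): rule 3 targets it, but not word-finally → unchanged [l].
/a/ meets the environment for rule 2 (in an unstressed syllable) → [ə].

[ʃəwəˈzuwəlmə]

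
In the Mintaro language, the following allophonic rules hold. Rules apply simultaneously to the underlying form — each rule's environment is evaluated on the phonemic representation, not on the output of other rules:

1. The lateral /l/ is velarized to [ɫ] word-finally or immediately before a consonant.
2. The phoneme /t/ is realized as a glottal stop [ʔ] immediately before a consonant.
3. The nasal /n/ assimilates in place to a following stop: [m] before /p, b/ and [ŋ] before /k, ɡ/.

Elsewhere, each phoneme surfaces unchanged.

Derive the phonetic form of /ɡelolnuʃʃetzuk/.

/ɡ/ — not in any rule's target class → [ɡ].
/e/ — not in any rule's target class → [e].
/l/ (between /e/ and /o/): rule 1 targets it, but not word-finally or immediately before a consonant → unchanged [l].
/o/ (between /l/ and /l/): no rule targets it → [o].
/l/ (between /o/ and /n/) occurs word-finally or immediately before a consonant → [ɫ] by rule 1.
/n/ (between /l/ and /u/) is in the target of rule 3 but the environment (before a labial or velar stop) is not met → [n].
/u/ stays [u].
/ʃ/ (between /u/ and /ʃ/) is unaffected → [ʃ].
/ʃ/ (between /ʃ/ and /e/): no rule targets it → [ʃ].
/e/ (between /ʃ/ and /t/) is unaffected → [e].
Rule 2 applies to /t/ (between /e/ and /z/: immediately before a consonant) → [ʔ].
/z/ stays [z].
/u/ stays [u].
/k/ — not in any rule's target class → [k].

[ɡeloɫnuʃʃeʔzuk]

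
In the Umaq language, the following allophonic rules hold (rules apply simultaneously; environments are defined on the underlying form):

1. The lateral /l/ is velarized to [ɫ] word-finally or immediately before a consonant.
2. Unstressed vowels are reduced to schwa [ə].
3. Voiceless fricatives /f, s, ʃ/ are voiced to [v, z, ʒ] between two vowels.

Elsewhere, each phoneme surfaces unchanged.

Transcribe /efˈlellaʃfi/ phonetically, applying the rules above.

[əfˈleɫləʃfə]

/e/ (word-initial): in an unstressed syllable, so rule 2 applies → [ə].
/f/ (between /e/ and /l/) is in the target of rule 3 but the environment (between two vowels) is not met → [f].
/l/ (between /f/ and /e/): rule 1 targets it, but not word-finally or immediately before a consonant → unchanged [l].
/e/ (between /l/ and /l/) is in the target of rule 2 but the environment (in an unstressed syllable) is not met → [e].
Rule 1 applies to /l/ (between /e/ and /l/: word-finally or immediately before a consonant) → [ɫ].
/l/ — between /l/ and /a/; rule 1 does not apply here → [l].
/a/ (between /l/ and /ʃ/) occurs in an unstressed syllable → [ə] by rule 2.
/ʃ/ (between /a/ and /f/) is in the target of rule 3 but the environment (between two vowels) is not met → [ʃ].
/f/ — between /ʃ/ and /i/; rule 3 does not apply here → [f].
/i/ — word-final, in an unstressed syllable — surfaces as [ə] (rule 2).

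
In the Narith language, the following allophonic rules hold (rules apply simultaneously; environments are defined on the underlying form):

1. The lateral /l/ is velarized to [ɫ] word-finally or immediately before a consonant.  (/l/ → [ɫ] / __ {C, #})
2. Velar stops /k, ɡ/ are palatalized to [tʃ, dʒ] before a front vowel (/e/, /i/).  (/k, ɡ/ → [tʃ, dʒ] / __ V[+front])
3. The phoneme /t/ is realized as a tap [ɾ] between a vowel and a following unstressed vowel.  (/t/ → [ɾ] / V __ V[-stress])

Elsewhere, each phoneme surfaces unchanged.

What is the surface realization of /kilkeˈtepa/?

[tʃiɫtʃeˈtepa]

/k/ meets the environment for rule 2 (before a front vowel) → [tʃ].
/l/ meets the environment for rule 1 (word-finally or immediately before a consonant) → [ɫ].
/k/ (between /l/ and /e/) occurs before a front vowel → [tʃ] by rule 2.
/t/ (between /e/ and /e/) is in the target of rule 3 but the environment (between a vowel and a following unstressed vowel) is not met → [t].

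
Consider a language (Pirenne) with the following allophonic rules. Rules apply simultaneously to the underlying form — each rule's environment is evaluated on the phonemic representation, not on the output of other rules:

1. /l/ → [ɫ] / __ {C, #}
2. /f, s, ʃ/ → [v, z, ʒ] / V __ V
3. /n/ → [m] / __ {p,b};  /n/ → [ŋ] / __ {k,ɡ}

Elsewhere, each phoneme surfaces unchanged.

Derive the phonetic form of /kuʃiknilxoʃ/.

/k/ — not in any rule's target class → [k].
/u/ (between /k/ and /ʃ/): no rule targets it → [u].
/ʃ/ meets the environment for rule 2 (between two vowels) → [ʒ].
/i/ (between /ʃ/ and /k/): no rule targets it → [i].
/k/ — not in any rule's target class → [k].
/n/ (between /k/ and /i/) fails the environment for rule 3, so it stays [n].
/i/ (between /n/ and /l/) is unaffected → [i].
/l/ meets the environment for rule 1 (word-finally or immediately before a consonant) → [ɫ].
/x/ — not in any rule's target class → [x].
/o/ — not in any rule's target class → [o].
/ʃ/ (word-final) fails the environment for rule 2, so it stays [ʃ].

[kuʒikniɫxoʃ]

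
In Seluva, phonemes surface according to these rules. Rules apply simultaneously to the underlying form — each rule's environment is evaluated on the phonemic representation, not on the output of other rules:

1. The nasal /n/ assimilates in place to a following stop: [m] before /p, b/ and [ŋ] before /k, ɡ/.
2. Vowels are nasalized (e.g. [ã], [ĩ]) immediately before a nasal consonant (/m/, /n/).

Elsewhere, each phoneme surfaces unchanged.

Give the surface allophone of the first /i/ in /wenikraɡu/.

[i]

/i/ (between /n/ and /k/) fails the environment for rule 2, so it stays [i].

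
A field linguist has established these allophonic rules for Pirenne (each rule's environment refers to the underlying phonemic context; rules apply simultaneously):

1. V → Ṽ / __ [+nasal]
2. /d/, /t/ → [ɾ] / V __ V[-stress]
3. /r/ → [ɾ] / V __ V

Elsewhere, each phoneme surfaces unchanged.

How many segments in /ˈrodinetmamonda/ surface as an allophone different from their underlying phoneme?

Segments that undergo a rule: /d/ → [ɾ] (rule 2); /i/ → [ĩ] (rule 1); /a/ → [ã] (rule 1); /o/ → [õ] (rule 1).
All other segments surface unchanged.

4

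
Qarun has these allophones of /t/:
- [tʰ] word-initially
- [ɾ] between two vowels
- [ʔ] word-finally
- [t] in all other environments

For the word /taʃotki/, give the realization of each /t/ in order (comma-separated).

[tʰ], [t]

Occurrence 1 (position 1): word-initially → [tʰ].
Occurrence 2 (position 5): no conditioning environment matches → elsewhere allophone [t].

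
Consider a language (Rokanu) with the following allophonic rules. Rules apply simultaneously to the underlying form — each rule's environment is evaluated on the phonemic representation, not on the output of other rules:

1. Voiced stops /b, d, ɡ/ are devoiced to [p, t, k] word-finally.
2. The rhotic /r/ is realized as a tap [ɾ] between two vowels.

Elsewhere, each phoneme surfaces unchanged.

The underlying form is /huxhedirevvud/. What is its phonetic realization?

/d/ — between /e/ and /i/; rule 1 does not apply here → [d].
/r/ — between /i/ and /e/, between two vowels — surfaces as [ɾ] (rule 2).
/d/ meets the environment for rule 1 (word-finally) → [t].

[huxhediɾevvut]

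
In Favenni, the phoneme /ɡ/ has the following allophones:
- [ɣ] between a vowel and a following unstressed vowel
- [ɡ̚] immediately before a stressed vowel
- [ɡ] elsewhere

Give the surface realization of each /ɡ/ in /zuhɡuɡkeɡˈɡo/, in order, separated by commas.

[ɡ], [ɡ], [ɡ], [ɡ̚]

Occurrence 1 (position 4): no conditioning environment matches → elsewhere allophone [ɡ].
Occurrence 2 (position 6): no conditioning environment matches → elsewhere allophone [ɡ].
Occurrence 3 (position 9): no conditioning environment matches → elsewhere allophone [ɡ].
Occurrence 4 (position 10): immediately before a stressed vowel → [ɡ̚].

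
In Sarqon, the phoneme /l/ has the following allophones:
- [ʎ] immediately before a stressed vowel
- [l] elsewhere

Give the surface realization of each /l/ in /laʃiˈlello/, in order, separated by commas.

[l], [ʎ], [l], [l]

Occurrence 1 (position 1): no conditioning environment matches → elsewhere allophone [l].
Occurrence 2 (position 5): immediately before a stressed vowel → [ʎ].
Occurrence 3 (position 7): no conditioning environment matches → elsewhere allophone [l].
Occurrence 4 (position 8): no conditioning environment matches → elsewhere allophone [l].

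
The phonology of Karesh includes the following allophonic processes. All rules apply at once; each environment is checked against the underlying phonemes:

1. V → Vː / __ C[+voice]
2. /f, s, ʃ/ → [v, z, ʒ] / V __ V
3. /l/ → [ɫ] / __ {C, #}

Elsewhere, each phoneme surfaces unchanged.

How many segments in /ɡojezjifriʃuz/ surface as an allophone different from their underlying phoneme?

4

Segments that undergo a rule: /o/ → [oː] (rule 1); /e/ → [eː] (rule 1); /ʃ/ → [ʒ] (rule 2); /u/ → [uː] (rule 1).
All other segments surface unchanged.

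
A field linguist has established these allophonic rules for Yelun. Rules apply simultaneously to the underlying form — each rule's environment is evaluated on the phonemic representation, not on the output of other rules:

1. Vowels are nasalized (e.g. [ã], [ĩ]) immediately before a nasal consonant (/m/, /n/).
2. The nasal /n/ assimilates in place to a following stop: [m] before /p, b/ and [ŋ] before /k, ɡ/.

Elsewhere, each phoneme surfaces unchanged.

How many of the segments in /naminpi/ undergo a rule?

Segments that undergo a rule: /a/ → [ã] (rule 1); /i/ → [ĩ] (rule 1); /n/ → [m] (rule 2).
All other segments surface unchanged.

3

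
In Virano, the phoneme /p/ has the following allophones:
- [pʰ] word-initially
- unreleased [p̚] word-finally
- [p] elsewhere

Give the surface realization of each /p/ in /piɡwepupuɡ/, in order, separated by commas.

[pʰ], [p], [p]

Occurrence 1 (position 1): word-initially → [pʰ].
Occurrence 2 (position 6): no conditioning environment matches → elsewhere allophone [p].
Occurrence 3 (position 8): no conditioning environment matches → elsewhere allophone [p].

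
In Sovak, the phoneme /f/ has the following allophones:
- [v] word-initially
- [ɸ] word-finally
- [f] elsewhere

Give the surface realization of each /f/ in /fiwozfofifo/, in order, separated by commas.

Occurrence 1 (position 1): word-initially → [v].
Occurrence 2 (position 6): no conditioning environment matches → elsewhere allophone [f].
Occurrence 3 (position 8): no conditioning environment matches → elsewhere allophone [f].
Occurrence 4 (position 10): no conditioning environment matches → elsewhere allophone [f].

[v], [f], [f], [f]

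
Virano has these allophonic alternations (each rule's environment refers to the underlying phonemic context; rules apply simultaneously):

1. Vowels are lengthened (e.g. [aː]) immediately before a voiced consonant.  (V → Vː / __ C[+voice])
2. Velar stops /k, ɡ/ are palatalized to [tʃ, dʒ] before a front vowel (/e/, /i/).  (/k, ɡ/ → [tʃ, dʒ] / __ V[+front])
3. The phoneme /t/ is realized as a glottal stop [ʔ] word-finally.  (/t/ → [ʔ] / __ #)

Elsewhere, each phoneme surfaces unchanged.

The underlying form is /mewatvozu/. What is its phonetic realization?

/m/ — not in any rule's target class → [m].
/e/ (between /m/ and /w/) occurs before a voiced consonant → [eː] by rule 1.
/w/ (between /e/ and /a/) is unaffected → [w].
/a/ (between /w/ and /t/): rule 1 targets it, but not before a voiced consonant → unchanged [a].
/t/ (between /a/ and /v/) is in the target of rule 3 but the environment (word-finally) is not met → [t].
/v/ stays [v].
/o/ (between /v/ and /z/) occurs before a voiced consonant → [oː] by rule 1.
/z/ — not in any rule's target class → [z].
/u/ (word-final) is in the target of rule 1 but the environment (before a voiced consonant) is not met → [u].

[meːwatvoːzu]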